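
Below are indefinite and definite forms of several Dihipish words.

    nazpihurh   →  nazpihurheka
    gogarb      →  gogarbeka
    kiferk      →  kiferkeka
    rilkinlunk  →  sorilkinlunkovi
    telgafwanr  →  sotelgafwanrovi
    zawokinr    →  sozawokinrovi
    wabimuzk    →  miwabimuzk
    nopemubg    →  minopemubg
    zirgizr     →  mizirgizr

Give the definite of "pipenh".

sopipenhovi

kiferk and rilkinlunk both end in -k yet inflect differently (kiferkeka, sorilkinlunkovi), so the final letter is not what conditions the rule; the second-to-last letter is.
"pipenh" has second-to-last letter 'n'. The stems whose second-to-last letter is 'n' (rilkinlunk → sorilkinlunkovi, telgafwanr → sotelgafwanrovi, zawokinr → sozawokinrovi) add so- … -ovi around the stem.
So pipenh → sopipenhovi.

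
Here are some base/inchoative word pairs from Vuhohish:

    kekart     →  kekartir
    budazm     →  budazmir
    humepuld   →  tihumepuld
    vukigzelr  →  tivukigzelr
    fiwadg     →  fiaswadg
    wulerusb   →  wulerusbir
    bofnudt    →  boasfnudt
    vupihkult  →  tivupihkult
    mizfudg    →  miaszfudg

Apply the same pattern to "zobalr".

tizobalr

bofnudt and vupihkult both end in -t yet inflect differently (boasfnudt, tivupihkult), so the final letter is not what conditions the rule; the second-to-last letter is.
"zobalr" has second-to-last letter 'l'. The stems whose second-to-last letter is 'l' (humepuld → tihumepuld, vukigzelr → tivukigzelr, vupihkult → tivupihkult) add the prefix ti-.
The other patterns: stems whose second-to-last letter is 'd' insert -as- after the first vowel; stems whose second-to-last letter is 'r', 's' or 'z' add -ir.
So zobalr → tizobalr.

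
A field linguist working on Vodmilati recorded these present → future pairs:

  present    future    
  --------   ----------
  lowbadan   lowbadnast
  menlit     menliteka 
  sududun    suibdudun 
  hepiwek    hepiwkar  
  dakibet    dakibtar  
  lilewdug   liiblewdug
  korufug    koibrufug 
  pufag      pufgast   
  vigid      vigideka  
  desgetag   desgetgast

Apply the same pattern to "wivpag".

menlit and dakibet both end in -t yet inflect differently (menliteka, dakibtar), so the final letter is not what conditions the rule; the last vowel is.
"wivpag" has last vowel 'a'. The stems whose last vowel is 'a' (lowbadan → lowbadnast, desgetag → desgetgast, pufag → pufgast) delete the last vowel and add -ast.
The other patterns: stems whose last vowel is 'i' add -eka; stems whose last vowel is 'u' insert -ib- after the first vowel; stems whose last vowel is 'e' delete the last vowel and add -ar.
So wivpag → wivpgast.

wivpgast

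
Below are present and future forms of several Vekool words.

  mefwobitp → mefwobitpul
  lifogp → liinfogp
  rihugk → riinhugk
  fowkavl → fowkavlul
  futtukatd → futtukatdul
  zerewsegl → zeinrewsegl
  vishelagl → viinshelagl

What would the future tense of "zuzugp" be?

zuinzugp

vishelagl and fowkavl both end in -l yet inflect differently (viinshelagl, fowkavlul), so the final letter is not what conditions the rule; the second-to-last letter is.
"zuzugp" has second-to-last letter 'g'. The stems whose second-to-last letter is 'g' (vishelagl → viinshelagl, rihugk → riinhugk, lifogp → liinfogp) insert -in- after the first vowel.
The other pattern: stems whose second-to-last letter is 't' or 'v' add -ul.
So zuzugp → zuinzugp.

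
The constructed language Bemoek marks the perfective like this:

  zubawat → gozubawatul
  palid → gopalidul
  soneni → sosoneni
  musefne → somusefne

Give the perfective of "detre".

palid and soneni both have last vowel 'i' yet inflect differently (gopalidul, sosoneni), so the last vowel is not what conditions the rule; whether the stem ends in a vowel or a consonant is.
"detre" ends in a vowel. The stems ending in a vowel (soneni → sosoneni, musefne → somusefne) add the prefix so-.
So detre → sodetre.

sodetre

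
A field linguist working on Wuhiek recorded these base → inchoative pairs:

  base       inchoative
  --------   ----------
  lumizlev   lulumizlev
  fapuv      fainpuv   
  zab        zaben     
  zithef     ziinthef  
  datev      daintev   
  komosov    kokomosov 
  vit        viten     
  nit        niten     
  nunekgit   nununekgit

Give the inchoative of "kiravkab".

"kiravkab" has 3 vowels. The stems with 3 vowels (lumizlev → lulumizlev, nunekgit → nununekgit, komosov → kokomosov) repeat the first consonant+vowel as a prefix.
The other patterns: stems with 1 vowel add -en; stems with 2 vowels insert -in- after the first vowel.
So kiravkab → kikiravkab.

kikiravkab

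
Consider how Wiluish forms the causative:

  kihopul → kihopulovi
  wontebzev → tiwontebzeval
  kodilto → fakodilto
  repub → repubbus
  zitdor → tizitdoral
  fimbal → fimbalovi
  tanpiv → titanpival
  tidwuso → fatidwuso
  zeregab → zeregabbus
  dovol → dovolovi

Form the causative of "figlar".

tifiglaral

zeregab and fimbal both have last vowel 'a' yet inflect differently (zeregabbus, fimbalovi), so the last vowel is not what conditions the rule; the final letter is.
"figlar" ends in -r. The one such stem in the data (zitdor → tizitdoral) adds ti- … -al around the stem, so the same rule applies.
The other patterns: stems ending in -b double the final consonant and add -us; stems ending in -l add -ovi; stems ending in -o add the prefix fa-.
So figlar → tifiglaral.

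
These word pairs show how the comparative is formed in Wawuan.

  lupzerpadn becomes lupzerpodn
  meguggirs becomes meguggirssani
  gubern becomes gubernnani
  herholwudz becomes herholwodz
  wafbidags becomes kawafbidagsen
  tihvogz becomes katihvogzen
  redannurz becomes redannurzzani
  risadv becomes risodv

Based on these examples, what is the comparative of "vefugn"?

herholwudz and redannurz both end in -z yet inflect differently (herholwodz, redannurzzani), so the final letter is not what conditions the rule; the second-to-last letter is.
"vefugn" has second-to-last letter 'g'. The stems whose second-to-last letter is 'g' (tihvogz → katihvogzen, wafbidags → kawafbidagsen) add ka- … -en around the stem.
The other patterns: stems whose second-to-last letter is 'd' change the last vowel to 'o'; stems whose second-to-last letter is 'r' double the final consonant and add -ani.
So vefugn → kavefugnen.

kavefugnen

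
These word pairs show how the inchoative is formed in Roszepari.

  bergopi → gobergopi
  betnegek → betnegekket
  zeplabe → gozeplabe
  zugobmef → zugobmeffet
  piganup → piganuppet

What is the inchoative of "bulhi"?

gobulhi

zeplabe and betnegek both have last vowel 'e' yet inflect differently (gozeplabe, betnegekket), so the last vowel is not what conditions the rule; whether the stem ends in a vowel or a consonant is.
"bulhi" ends in a vowel. The stems ending in a vowel (bergopi → gobergopi, zeplabe → gozeplabe) add the prefix go-.
The other pattern: stems ending in a consonant double the final consonant and add -et.
So bulhi → gobulhi.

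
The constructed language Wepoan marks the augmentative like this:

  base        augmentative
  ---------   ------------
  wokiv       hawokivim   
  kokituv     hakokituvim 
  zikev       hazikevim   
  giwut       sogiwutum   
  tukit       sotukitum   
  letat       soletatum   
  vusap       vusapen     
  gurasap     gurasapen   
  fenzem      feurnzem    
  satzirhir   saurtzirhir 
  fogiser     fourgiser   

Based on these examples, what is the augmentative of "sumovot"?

kokituv and giwut both have last vowel 'u' yet inflect differently (hakokituvim, sogiwutum), so the last vowel is not what conditions the rule; the final letter is.
"sumovot" ends in -t. The stems ending in -t (giwut → sogiwutum, tukit → sotukitum, letat → soletatum) add so- … -um around the stem.
The other patterns: stems ending in -v add ha- … -im around the stem; stems ending in -p add -en; stems ending in -m or -r insert -ur- after the first vowel.
So sumovot → sosumovotum.

sosumovotum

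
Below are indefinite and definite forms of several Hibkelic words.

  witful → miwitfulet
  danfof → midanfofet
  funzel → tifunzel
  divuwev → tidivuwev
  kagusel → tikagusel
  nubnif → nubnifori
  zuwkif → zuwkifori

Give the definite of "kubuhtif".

kubuhtifori

zuwkif and danfof both end in -f yet inflect differently (zuwkifori, midanfofet), so the final letter is not what conditions the rule; the last vowel is.
"kubuhtif" has last vowel 'i'. The stems whose last vowel is 'i' (zuwkif → zuwkifori, nubnif → nubnifori) add -ori.
The other patterns: stems whose last vowel is 'e' add the prefix ti-; stems whose last vowel is 'o' or 'u' add mi- … -et around the stem.
So kubuhtif → kubuhtifori.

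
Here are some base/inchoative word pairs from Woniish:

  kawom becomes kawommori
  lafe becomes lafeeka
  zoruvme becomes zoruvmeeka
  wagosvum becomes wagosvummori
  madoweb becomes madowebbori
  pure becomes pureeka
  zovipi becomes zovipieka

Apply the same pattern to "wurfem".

pure and madoweb both have last vowel 'e' yet inflect differently (pureeka, madowebbori), so the last vowel is not what conditions the rule; whether the stem ends in a vowel or a consonant is.
"wurfem" ends in a consonant. The stems ending in a consonant (madoweb → madowebbori, wagosvum → wagosvummori, kawom → kawommori) double the final consonant and add -ori.
The other pattern: stems ending in a vowel add -eka.
So wurfem → wurfemmori.

wurfemmori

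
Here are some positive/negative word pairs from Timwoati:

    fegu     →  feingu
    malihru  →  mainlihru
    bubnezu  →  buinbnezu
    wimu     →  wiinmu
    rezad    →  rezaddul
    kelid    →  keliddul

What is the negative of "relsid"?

relsiddul

"relsid" ends in -d. The stems ending in -d (rezad → rezaddul, kelid → keliddul) double the final consonant and add -ul.
The other pattern: stems ending in -u insert -in- after the first vowel.
So relsid → relsiddul.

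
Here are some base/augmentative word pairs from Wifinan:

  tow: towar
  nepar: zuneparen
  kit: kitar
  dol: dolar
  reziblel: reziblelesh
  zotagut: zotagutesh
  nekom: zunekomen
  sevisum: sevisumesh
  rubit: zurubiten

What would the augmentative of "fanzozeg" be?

fanzozegesh

"fanzozeg" has 3 vowels. The stems with 3 vowels (sevisum → sevisumesh, reziblel → reziblelesh, zotagut → zotagutesh) add -esh.
The other patterns: stems with 1 vowel add -ar; stems with 2 vowels add zu- … -en around the stem.
So fanzozeg → fanzozegesh.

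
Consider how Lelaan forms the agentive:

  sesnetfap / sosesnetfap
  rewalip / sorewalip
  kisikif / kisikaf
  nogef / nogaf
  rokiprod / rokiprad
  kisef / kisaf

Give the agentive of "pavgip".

rewalip and kisikif both have last vowel 'i' yet inflect differently (sorewalip, kisikaf), so the last vowel is not what conditions the rule; the final letter is.
"pavgip" ends in -p. The stems ending in -p (sesnetfap → sosesnetfap, rewalip → sorewalip) add the prefix so-.
The other pattern: stems ending in -d or -f change the last vowel to 'a'.
So pavgip → sopavgip.

sopavgip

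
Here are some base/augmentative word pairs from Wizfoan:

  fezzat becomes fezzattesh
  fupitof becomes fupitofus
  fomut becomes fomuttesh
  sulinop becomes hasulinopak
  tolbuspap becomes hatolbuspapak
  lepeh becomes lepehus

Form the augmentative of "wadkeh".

tolbuspap and fezzat both have last vowel 'a' yet inflect differently (hatolbuspapak, fezzattesh), so the last vowel is not what conditions the rule; the final letter is.
"wadkeh" ends in -h. The one such stem in the data (lepeh → lepehus) adds -us, so the same rule applies.
So wadkeh → wadkehus.

wadkehus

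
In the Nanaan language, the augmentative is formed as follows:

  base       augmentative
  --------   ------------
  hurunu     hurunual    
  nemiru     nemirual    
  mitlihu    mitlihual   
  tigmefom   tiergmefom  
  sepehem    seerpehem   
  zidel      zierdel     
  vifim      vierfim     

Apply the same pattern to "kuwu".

"kuwu" ends in -u. The stems ending in -u (hurunu → hurunual, nemiru → nemirual, mitlihu → mitlihual) add -al.
So kuwu → kuwual.

kuwual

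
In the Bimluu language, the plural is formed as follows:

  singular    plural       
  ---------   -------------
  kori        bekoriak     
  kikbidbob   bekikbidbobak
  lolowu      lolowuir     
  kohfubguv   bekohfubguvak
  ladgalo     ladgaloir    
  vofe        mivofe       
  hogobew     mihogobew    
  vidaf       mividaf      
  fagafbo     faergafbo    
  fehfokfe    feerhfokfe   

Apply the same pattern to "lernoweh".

ladgalo and fagafbo both end in -o yet inflect differently (ladgaloir, faergafbo), so the final letter is not what conditions the rule; the first letter is.
"lernoweh" begins with l-. The stems beginning with l- (lolowu → lolowuir, ladgalo → ladgaloir) add -ir.
The other patterns: stems beginning with f- insert -er- after the first vowel; stems beginning with k- add be- … -ak around the stem; stems beginning with h- or v- add the prefix mi-.
So lernoweh → lernowehir.

lernowehir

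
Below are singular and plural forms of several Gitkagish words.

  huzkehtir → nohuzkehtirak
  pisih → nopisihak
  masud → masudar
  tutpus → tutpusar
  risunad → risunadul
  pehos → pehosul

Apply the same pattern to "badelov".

pehos and tutpus both end in -s yet inflect differently (pehosul, tutpusar), so the final letter is not what conditions the rule; the last vowel is.
"badelov" has last vowel 'o'. The one such stem in the data (pehos → pehosul) adds -ul, so the same rule applies.
The other patterns: stems whose last vowel is 'i' add no- … -ak around the stem; stems whose last vowel is 'u' add -ar.
So badelov → badelovul.

badelovul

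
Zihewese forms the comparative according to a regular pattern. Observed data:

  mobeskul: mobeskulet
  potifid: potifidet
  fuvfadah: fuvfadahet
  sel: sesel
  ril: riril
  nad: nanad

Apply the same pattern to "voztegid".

"voztegid" has 3 vowels. The stems with 3 vowels (mobeskul → mobeskulet, potifid → potifidet, fuvfadah → fuvfadahet) add -et.
The other pattern: stems with 1 vowel repeat the first consonant+vowel as a prefix.
So voztegid → voztegidet.

voztegidet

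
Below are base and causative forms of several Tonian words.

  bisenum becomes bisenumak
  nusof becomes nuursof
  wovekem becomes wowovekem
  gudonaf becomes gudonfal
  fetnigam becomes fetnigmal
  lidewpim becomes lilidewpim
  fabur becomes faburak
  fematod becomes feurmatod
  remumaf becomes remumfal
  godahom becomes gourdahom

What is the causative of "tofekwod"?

tourfekwod

fetnigam and wovekem both end in -m yet inflect differently (fetnigmal, wowovekem), so the final letter is not what conditions the rule; the last vowel is.
"tofekwod" has last vowel 'o'. The stems whose last vowel is 'o' (nusof → nuursof, godahom → gourdahom, fematod → feurmatod) insert -ur- after the first vowel.
So tofekwod → tourfekwod.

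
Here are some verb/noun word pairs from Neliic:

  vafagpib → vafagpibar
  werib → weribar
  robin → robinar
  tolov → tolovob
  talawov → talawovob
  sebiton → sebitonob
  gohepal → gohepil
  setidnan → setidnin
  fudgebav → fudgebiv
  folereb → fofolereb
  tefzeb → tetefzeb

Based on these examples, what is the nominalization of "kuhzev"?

kukuhzev

"kuhzev" has last vowel 'e'. The stems whose last vowel is 'e' (folereb → fofolereb, tefzeb → tetefzeb) repeat the first consonant+vowel as a prefix.
So kuhzev → kukuhzev.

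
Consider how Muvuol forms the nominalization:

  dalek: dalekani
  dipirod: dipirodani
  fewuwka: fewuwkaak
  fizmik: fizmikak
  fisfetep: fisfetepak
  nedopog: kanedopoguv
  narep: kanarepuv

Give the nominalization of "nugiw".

"nugiw" begins with n-. The stems beginning with n- (nedopog → kanedopoguv, narep → kanarepuv) add ka- … -uv around the stem.
So nugiw → kanugiwuv.

kanugiwuv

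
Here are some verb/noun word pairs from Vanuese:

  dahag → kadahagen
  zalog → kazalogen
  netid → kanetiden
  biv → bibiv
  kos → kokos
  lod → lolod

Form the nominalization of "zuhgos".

netid and lod both end in -d yet inflect differently (kanetiden, lolod), so the final letter is not what conditions the rule; the number of vowels is.
"zuhgos" has 2 vowels. The stems with 2 vowels (dahag → kadahagen, zalog → kazalogen, netid → kanetiden) add ka- … -en around the stem.
The other pattern: stems with 1 vowel repeat the first consonant+vowel as a prefix.
So zuhgos → kazuhgosen.

kazuhgosen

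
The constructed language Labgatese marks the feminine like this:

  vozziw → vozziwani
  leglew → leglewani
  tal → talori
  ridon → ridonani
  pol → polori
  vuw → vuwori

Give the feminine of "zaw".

zawori

vuw and leglew both end in -w yet inflect differently (vuwori, leglewani), so the final letter is not what conditions the rule; the number of vowels is.
"zaw" has 1 vowel. The stems with 1 vowel (pol → polori, tal → talori, vuw → vuwori) add -ori.
So zaw → zawori.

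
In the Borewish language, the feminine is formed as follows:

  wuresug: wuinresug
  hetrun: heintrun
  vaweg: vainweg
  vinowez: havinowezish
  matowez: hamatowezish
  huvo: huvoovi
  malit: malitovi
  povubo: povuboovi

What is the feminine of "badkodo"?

"badkodo" ends in -o. The stems ending in -o (huvo → huvoovi, povubo → povuboovi) add -ovi.
The other patterns: stems ending in -g or -n insert -in- after the first vowel; stems ending in -z add ha- … -ish around the stem.
So badkodo → badkodoovi.

badkodoovi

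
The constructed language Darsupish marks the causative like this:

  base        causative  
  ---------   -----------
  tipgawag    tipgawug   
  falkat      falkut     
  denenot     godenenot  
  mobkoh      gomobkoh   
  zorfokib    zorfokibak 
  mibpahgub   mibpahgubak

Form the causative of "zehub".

"zehub" has last vowel 'u'. The one such stem in the data (mibpahgub → mibpahgubak) adds -ak, so the same rule applies.
So zehub → zehubak.

zehubak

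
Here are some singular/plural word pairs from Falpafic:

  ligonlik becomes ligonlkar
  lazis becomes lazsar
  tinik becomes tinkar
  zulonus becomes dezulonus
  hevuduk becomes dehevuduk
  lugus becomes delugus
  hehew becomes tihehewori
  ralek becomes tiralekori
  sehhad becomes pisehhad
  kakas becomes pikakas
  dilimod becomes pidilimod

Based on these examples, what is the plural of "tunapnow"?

"tunapnow" has last vowel 'o'. The one such stem in the data (dilimod → pidilimod) adds the prefix pi-, so the same rule applies.
The other patterns: stems whose last vowel is 'i' delete the last vowel and add -ar; stems whose last vowel is 'u' add the prefix de-; stems whose last vowel is 'e' add ti- … -ori around the stem.
So tunapnow → pitunapnow.

pitunapnow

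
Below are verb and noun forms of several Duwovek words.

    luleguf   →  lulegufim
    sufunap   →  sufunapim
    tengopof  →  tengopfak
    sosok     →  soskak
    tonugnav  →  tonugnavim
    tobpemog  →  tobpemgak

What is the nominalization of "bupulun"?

bupulunim

tengopof and luleguf both end in -f yet inflect differently (tengopfak, lulegufim), so the final letter is not what conditions the rule; the last vowel is.
"bupulun" has last vowel 'u'. The one such stem in the data (luleguf → lulegufim) adds -im, so the same rule applies.
The other pattern: stems whose last vowel is 'o' delete the last vowel and add -ak.
So bupulun → bupulunim.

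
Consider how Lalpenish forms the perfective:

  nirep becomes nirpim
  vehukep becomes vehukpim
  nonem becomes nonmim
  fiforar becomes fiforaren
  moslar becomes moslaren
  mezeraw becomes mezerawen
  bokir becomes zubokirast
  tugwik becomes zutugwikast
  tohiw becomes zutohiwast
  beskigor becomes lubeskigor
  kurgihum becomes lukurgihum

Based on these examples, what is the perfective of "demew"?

demwim

fiforar and bokir both end in -r yet inflect differently (fiforaren, zubokirast), so the final letter is not what conditions the rule; the last vowel is.
"demew" has last vowel 'e'. The stems whose last vowel is 'e' (nirep → nirpim, vehukep → vehukpim, nonem → nonmim) delete the last vowel and add -im.
The other patterns: stems whose last vowel is 'a' add -en; stems whose last vowel is 'i' add zu- … -ast around the stem; stems whose last vowel is 'o' or 'u' add the prefix lu-.
So demew → demwim.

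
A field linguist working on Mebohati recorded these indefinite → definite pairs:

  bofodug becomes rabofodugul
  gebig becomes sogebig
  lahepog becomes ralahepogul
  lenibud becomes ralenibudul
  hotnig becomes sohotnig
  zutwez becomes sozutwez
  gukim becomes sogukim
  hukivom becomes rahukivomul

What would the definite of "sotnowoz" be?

hukivom and gukim both end in -m yet inflect differently (rahukivomul, sogukim), so the final letter is not what conditions the rule; the last vowel is.
"sotnowoz" has last vowel 'o'. The stems whose last vowel is 'o' (hukivom → rahukivomul, lahepog → ralahepogul) add ra- … -ul around the stem.
The other pattern: stems whose last vowel is 'e' or 'i' add the prefix so-.
So sotnowoz → rasotnowozul.

rasotnowozul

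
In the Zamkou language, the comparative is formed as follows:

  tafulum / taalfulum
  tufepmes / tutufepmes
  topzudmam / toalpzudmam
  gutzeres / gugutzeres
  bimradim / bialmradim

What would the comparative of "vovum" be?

voalvum

topzudmam and tufepmes both begin with t- yet inflect differently (toalpzudmam, tutufepmes), so the first letter is not what conditions the rule; the final letter is.
"vovum" ends in -m. The stems ending in -m (topzudmam → toalpzudmam, tafulum → taalfulum, bimradim → bialmradim) insert -al- after the first vowel.
The other pattern: stems ending in -s repeat the first consonant+vowel as a prefix.
So vovum → voalvum.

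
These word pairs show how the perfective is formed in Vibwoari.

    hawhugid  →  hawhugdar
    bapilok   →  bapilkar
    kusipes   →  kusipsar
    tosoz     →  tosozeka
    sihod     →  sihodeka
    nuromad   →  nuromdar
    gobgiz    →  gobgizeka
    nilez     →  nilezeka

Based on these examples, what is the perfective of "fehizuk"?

sihod and hawhugid both end in -d yet inflect differently (sihodeka, hawhugdar), so the final letter is not what conditions the rule; the number of vowels is.
"fehizuk" has 3 vowels. The stems with 3 vowels (bapilok → bapilkar, hawhugid → hawhugdar, nuromad → nuromdar) delete the last vowel and add -ar.
The other pattern: stems with 2 vowels add -eka.
So fehizuk → fehizkar.

fehizkar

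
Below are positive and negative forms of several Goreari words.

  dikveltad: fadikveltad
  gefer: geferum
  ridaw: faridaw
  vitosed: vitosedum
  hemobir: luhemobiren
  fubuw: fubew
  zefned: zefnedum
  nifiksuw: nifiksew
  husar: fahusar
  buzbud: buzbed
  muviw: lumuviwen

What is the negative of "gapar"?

husar and gefer both end in -r yet inflect differently (fahusar, geferum), so the final letter is not what conditions the rule; the last vowel is.
"gapar" has last vowel 'a'. The stems whose last vowel is 'a' (ridaw → faridaw, dikveltad → fadikveltad, husar → fahusar) add the prefix fa-.
So gapar → fagapar.

fagapar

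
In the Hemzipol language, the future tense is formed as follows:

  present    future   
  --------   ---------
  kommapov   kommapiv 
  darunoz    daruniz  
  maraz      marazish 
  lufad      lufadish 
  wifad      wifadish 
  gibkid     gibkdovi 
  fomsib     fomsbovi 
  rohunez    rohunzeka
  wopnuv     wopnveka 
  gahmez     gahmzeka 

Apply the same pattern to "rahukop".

"rahukop" has last vowel 'o'. The stems whose last vowel is 'o' (kommapov → kommapiv, darunoz → daruniz) change the last vowel to 'i'.
The other patterns: stems whose last vowel is 'a' add -ish; stems whose last vowel is 'i' delete the last vowel and add -ovi; stems whose last vowel is 'e' or 'u' delete the last vowel and add -eka.
So rahukop → rahukip.

rahukip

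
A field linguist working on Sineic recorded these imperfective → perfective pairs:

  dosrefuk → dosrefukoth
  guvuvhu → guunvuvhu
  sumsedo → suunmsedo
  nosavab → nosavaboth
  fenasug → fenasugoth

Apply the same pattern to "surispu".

"surispu" ends in a vowel. The stems ending in a vowel (guvuvhu → guunvuvhu, sumsedo → suunmsedo) insert -un- after the first vowel.
The other pattern: stems ending in a consonant add -oth.
So surispu → suunrispu.

suunrispu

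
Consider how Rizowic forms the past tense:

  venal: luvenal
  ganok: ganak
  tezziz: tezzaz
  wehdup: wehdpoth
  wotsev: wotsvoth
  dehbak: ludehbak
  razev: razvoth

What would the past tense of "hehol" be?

"hehol" has last vowel 'o'. The one such stem in the data (ganok → ganak) changes the last vowel to 'a' (as does tezziz), so the same rule applies.
The other patterns: stems whose last vowel is 'e' or 'u' delete the last vowel and add -oth; stems whose last vowel is 'a' add the prefix lu-.
So hehol → hehal.

hehal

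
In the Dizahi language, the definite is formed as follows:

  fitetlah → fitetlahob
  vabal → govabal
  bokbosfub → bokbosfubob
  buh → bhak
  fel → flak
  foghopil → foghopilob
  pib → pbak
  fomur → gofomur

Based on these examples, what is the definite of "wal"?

wlak

"wal" has 1 vowel. The stems with 1 vowel (buh → bhak, pib → pbak, fel → flak) delete the last vowel and add -ak.
So wal → wlak.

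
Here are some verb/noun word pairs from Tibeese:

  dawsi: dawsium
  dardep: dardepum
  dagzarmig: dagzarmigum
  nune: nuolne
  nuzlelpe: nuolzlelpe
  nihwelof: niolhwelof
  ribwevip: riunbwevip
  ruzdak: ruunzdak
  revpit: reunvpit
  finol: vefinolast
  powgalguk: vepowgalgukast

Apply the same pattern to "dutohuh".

dardep and ribwevip both end in -p yet inflect differently (dardepum, riunbwevip), so the final letter is not what conditions the rule; the first letter is.
"dutohuh" begins with d-. The stems beginning with d- (dawsi → dawsium, dardep → dardepum, dagzarmig → dagzarmigum) add -um.
The other patterns: stems beginning with n- insert -ol- after the first vowel; stems beginning with r- insert -un- after the first vowel; stems beginning with f- or p- add ve- … -ast around the stem.
So dutohuh → dutohuhum.

dutohuhum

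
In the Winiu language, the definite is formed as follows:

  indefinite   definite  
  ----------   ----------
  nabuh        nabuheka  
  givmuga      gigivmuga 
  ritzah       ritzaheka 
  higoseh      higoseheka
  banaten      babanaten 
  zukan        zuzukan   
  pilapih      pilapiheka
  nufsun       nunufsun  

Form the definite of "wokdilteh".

wokdilteheka

ritzah and zukan both have last vowel 'a' yet inflect differently (ritzaheka, zuzukan), so the last vowel is not what conditions the rule; the final letter is.
"wokdilteh" ends in -h. The stems ending in -h (nabuh → nabuheka, ritzah → ritzaheka, higoseh → higoseheka) add -eka.
The other pattern: stems ending in -a or -n repeat the first consonant+vowel as a prefix.
So wokdilteh → wokdilteheka.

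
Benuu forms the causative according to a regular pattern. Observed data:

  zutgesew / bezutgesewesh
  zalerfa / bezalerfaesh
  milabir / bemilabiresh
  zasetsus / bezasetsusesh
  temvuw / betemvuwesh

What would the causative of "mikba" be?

bemikbaesh

Every pair shown (zutgesew → bezutgesewesh, zalerfa → bezalerfaesh, milabir → bemilabiresh, …) follows the same rule: add be- … -esh around the stem.
So mikba → bemikbaesh.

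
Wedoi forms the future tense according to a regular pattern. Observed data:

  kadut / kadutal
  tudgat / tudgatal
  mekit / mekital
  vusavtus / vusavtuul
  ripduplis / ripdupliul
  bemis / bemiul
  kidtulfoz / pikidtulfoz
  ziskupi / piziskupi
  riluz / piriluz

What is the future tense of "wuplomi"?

"wuplomi" ends in -i. The one such stem in the data (ziskupi → piziskupi) adds the prefix pi-, so the same rule applies.
So wuplomi → piwuplomi.

piwuplomi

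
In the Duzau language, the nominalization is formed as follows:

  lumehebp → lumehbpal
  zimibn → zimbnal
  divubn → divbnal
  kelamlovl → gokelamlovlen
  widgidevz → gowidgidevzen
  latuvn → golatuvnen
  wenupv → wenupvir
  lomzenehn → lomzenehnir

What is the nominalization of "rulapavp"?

zimibn and latuvn both end in -n yet inflect differently (zimbnal, golatuvnen), so the final letter is not what conditions the rule; the second-to-last letter is.
"rulapavp" has second-to-last letter 'v'. The stems whose second-to-last letter is 'v' (kelamlovl → gokelamlovlen, widgidevz → gowidgidevzen, latuvn → golatuvnen) add go- … -en around the stem.
So rulapavp → gorulapavpen.

gorulapavpen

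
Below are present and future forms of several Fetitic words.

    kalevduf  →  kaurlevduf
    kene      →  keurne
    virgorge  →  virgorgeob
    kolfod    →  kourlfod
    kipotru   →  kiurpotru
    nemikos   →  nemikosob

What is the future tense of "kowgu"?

kene and virgorge both end in -e yet inflect differently (keurne, virgorgeob), so the final letter is not what conditions the rule; the first letter is.
"kowgu" begins with k-. The stems beginning with k- (kolfod → kourlfod, kalevduf → kaurlevduf, kene → keurne) insert -ur- after the first vowel.
So kowgu → kourwgu.

kourwgu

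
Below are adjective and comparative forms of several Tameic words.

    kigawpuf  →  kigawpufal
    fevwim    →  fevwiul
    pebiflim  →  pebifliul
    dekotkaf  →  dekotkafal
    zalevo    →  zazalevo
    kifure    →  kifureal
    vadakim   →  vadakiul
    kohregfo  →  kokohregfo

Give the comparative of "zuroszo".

"zuroszo" ends in -o. The stems ending in -o (kohregfo → kokohregfo, zalevo → zazalevo) repeat the first consonant+vowel as a prefix.
The other patterns: stems ending in -m drop the final letter and add -ul; stems ending in -e or -f add -al.
So zuroszo → zuzuroszo.

zuzuroszo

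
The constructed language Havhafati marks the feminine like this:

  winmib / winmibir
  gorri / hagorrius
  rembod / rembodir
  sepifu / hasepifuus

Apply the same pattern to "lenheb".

lenhebir

winmib and gorri both have last vowel 'i' yet inflect differently (winmibir, hagorrius), so the last vowel is not what conditions the rule; whether the stem ends in a vowel or a consonant is.
"lenheb" ends in a consonant. The stems ending in a consonant (rembod → rembodir, winmib → winmibir) add -ir.
So lenheb → lenhebir.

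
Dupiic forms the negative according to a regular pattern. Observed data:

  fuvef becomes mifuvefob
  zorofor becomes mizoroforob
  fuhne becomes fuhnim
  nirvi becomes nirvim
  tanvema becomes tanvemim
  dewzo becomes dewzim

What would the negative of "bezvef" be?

mibezvefob

fuvef and fuhne both have last vowel 'e' yet inflect differently (mifuvefob, fuhnim), so the last vowel is not what conditions the rule; whether the stem ends in a vowel or a consonant is.
"bezvef" ends in a consonant. The stems ending in a consonant (fuvef → mifuvefob, zorofor → mizoroforob) add mi- … -ob around the stem.
So bezvef → mibezvefob.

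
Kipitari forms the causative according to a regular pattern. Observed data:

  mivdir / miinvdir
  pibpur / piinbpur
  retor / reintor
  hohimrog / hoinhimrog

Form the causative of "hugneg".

huingneg

Every pair shown (mivdir → miinvdir, pibpur → piinbpur, retor → reintor, …) follows the same rule: insert -in- after the first vowel.
So hugneg → huingneg.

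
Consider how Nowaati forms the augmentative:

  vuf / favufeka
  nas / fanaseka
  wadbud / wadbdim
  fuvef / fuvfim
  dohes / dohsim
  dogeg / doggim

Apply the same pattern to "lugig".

"lugig" has 2 vowels. The stems with 2 vowels (dohes → dohsim, fuvef → fuvfim, wadbud → wadbdim) delete the last vowel and add -im.
The other pattern: stems with 1 vowel add fa- … -eka around the stem.
So lugig → luggim.

luggim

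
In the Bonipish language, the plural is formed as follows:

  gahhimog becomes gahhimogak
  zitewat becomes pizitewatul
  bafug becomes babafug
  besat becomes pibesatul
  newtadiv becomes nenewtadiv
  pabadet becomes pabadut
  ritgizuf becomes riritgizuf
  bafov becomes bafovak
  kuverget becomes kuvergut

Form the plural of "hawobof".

kuverget and besat both end in -t yet inflect differently (kuvergut, pibesatul), so the final letter is not what conditions the rule; the last vowel is.
"hawobof" has last vowel 'o'. The stems whose last vowel is 'o' (gahhimog → gahhimogak, bafov → bafovak) add -ak.
So hawobof → hawobofak.

hawobofak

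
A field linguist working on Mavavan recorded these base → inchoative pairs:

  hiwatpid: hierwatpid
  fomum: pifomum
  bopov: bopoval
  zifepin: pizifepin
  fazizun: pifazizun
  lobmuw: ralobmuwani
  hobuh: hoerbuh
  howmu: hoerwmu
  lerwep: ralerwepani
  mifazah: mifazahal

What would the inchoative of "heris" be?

heerris

hobuh and mifazah both end in -h yet inflect differently (hoerbuh, mifazahal), so the final letter is not what conditions the rule; the first letter is.
"heris" begins with h-. The stems beginning with h- (hiwatpid → hierwatpid, howmu → hoerwmu, hobuh → hoerbuh) insert -er- after the first vowel.
So heris → heerris.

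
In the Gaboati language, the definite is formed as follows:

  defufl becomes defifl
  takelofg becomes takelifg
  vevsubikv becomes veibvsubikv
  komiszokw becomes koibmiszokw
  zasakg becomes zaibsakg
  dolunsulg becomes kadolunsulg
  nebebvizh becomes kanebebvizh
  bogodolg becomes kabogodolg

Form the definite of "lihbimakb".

takelofg and zasakg both end in -g yet inflect differently (takelifg, zaibsakg), so the final letter is not what conditions the rule; the second-to-last letter is.
"lihbimakb" has second-to-last letter 'k'. The stems whose second-to-last letter is 'k' (vevsubikv → veibvsubikv, komiszokw → koibmiszokw, zasakg → zaibsakg) insert -ib- after the first vowel.
So lihbimakb → liibhbimakb.

liibhbimakb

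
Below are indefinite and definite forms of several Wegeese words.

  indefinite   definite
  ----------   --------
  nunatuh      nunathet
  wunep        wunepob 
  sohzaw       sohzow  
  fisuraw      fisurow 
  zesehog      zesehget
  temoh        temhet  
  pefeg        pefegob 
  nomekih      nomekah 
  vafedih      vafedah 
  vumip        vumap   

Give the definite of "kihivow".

kihivwet

vumip and wunep both end in -p yet inflect differently (vumap, wunepob), so the final letter is not what conditions the rule; the last vowel is.
"kihivow" has last vowel 'o'. The stems whose last vowel is 'o' (zesehog → zesehget, temoh → temhet) delete the last vowel and add -et.
The other patterns: stems whose last vowel is 'a' change the last vowel to 'o'; stems whose last vowel is 'i' change the last vowel to 'a'; stems whose last vowel is 'e' add -ob.
So kihivow → kihivwet.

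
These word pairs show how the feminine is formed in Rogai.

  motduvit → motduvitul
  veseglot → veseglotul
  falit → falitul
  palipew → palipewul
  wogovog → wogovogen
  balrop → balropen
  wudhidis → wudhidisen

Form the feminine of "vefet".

veseglot and wogovog both have last vowel 'o' yet inflect differently (veseglotul, wogovogen), so the last vowel is not what conditions the rule; the final letter is.
"vefet" ends in -t. The stems ending in -t (motduvit → motduvitul, veseglot → veseglotul, falit → falitul) add -ul.
So vefet → vefetul.

vefetul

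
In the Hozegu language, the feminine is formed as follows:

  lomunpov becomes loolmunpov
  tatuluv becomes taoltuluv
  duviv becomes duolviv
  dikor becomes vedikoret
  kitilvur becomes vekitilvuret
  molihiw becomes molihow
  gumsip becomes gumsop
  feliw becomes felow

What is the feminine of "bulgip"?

bulgop

"bulgip" ends in -p. The one such stem in the data (gumsip → gumsop) changes the last vowel to 'o' (as do molihiw, feliw), so the same rule applies.
So bulgip → bulgop.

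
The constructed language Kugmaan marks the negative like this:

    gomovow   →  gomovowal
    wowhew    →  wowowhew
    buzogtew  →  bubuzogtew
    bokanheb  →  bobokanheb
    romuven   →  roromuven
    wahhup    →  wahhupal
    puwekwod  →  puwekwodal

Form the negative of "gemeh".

gomovow and buzogtew both end in -w yet inflect differently (gomovowal, bubuzogtew), so the final letter is not what conditions the rule; the last vowel is.
"gemeh" has last vowel 'e'. The stems whose last vowel is 'e' (bokanheb → bobokanheb, romuven → roromuven, buzogtew → bubuzogtew) repeat the first consonant+vowel as a prefix.
So gemeh → gegemeh.

gegemeh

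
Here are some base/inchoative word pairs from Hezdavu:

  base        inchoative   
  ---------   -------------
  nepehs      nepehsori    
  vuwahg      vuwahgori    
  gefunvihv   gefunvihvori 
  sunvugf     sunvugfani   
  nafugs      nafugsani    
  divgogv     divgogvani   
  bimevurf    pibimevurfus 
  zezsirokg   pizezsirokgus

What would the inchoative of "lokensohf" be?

nepehs and nafugs both end in -s yet inflect differently (nepehsori, nafugsani), so the final letter is not what conditions the rule; the second-to-last letter is.
"lokensohf" has second-to-last letter 'h'. The stems whose second-to-last letter is 'h' (nepehs → nepehsori, vuwahg → vuwahgori, gefunvihv → gefunvihvori) add -ori.
The other patterns: stems whose second-to-last letter is 'g' add -ani; stems whose second-to-last letter is 'k' or 'r' add pi- … -us around the stem.
So lokensohf → lokensohfori.

lokensohfori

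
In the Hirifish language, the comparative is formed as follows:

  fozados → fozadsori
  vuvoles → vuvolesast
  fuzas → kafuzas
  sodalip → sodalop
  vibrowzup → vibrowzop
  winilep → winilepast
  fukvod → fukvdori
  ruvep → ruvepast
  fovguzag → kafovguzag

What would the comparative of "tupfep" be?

tupfepast

vuvoles and fozados both end in -s yet inflect differently (vuvolesast, fozadsori), so the final letter is not what conditions the rule; the last vowel is.
"tupfep" has last vowel 'e'. The stems whose last vowel is 'e' (ruvep → ruvepast, winilep → winilepast, vuvoles → vuvolesast) add -ast.
So tupfep → tupfepast.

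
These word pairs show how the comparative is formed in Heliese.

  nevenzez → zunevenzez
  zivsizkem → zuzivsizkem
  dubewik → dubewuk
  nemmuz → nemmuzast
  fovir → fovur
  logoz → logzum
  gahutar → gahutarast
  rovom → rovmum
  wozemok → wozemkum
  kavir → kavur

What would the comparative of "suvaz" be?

wozemok and dubewik both end in -k yet inflect differently (wozemkum, dubewuk), so the final letter is not what conditions the rule; the last vowel is.
"suvaz" has last vowel 'a'. The one such stem in the data (gahutar → gahutarast) adds -ast, so the same rule applies.
The other patterns: stems whose last vowel is 'o' delete the last vowel and add -um; stems whose last vowel is 'i' change the last vowel to 'u'; stems whose last vowel is 'e' add the prefix zu-.
So suvaz → suvazast.

suvazast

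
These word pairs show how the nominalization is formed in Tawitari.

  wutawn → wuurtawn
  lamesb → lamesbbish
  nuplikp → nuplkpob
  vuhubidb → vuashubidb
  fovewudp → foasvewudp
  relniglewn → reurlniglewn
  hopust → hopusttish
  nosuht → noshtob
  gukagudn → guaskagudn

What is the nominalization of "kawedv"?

vuhubidb and lamesb both end in -b yet inflect differently (vuashubidb, lamesbbish), so the final letter is not what conditions the rule; the second-to-last letter is.
"kawedv" has second-to-last letter 'd'. The stems whose second-to-last letter is 'd' (fovewudp → foasvewudp, gukagudn → guaskagudn, vuhubidb → vuashubidb) insert -as- after the first vowel.
The other patterns: stems whose second-to-last letter is 's' double the final consonant and add -ish; stems whose second-to-last letter is 'w' insert -ur- after the first vowel; stems whose second-to-last letter is 'h' or 'k' delete the last vowel and add -ob.
So kawedv → kaaswedv.

kaaswedv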